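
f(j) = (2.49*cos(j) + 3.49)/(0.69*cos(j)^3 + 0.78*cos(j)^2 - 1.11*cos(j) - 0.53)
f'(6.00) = -55.99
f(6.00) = -22.12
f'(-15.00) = 8.90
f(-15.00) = 3.47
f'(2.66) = -3.47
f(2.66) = 2.19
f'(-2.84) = 1.73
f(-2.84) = 1.74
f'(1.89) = -206.71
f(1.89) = -21.47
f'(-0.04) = -20.90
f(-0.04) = -34.75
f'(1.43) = -3.55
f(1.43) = -5.74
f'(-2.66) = 3.47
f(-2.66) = 2.19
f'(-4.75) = -7.17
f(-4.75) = -6.28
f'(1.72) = -25.60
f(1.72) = -8.91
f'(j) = (2.49*cos(j) + 3.49)*(2.07*sin(j)*cos(j)^2 + 1.56*sin(j)*cos(j) - 1.11*sin(j))/(0.69*cos(j)^3 + 0.78*cos(j)^2 - 1.11*cos(j) - 0.53)^2 - 2.49*sin(j)/(0.69*cos(j)^3 + 0.78*cos(j)^2 - 1.11*cos(j) - 0.53) = (3.4362*cos(j)^3 + 9.1665*cos(j)^2 + 5.4444*cos(j) - 2.5542)*sin(j)/(0.4761*cos(j)^6 + 1.0764*cos(j)^5 - 0.9234*cos(j)^4 - 2.463*cos(j)^3 + 0.4053*cos(j)^2 + 1.1766*cos(j) + 0.2809)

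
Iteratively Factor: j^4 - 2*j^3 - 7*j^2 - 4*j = (j)*(j^3 - 2*j^2 - 7*j - 4) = j*(j + 1)*(j^2 - 3*j - 4) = j*(j - 4)*(j + 1)*(j + 1)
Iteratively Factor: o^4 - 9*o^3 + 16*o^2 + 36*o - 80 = (o - 2)*(o^3 - 7*o^2 + 2*o + 40) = (o - 5)*(o - 2)*(o^2 - 2*o - 8) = (o - 5)*(o - 4)*(o - 2)*(o + 2)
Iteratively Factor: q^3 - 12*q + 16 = (q + 4)*(q^2 - 4*q + 4) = (q - 2)*(q + 4)*(q - 2)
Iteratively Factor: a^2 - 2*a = (a)*(a - 2)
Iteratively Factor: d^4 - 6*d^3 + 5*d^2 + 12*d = (d - 3)*(d^3 - 3*d^2 - 4*d) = (d - 3)*(d + 1)*(d^2 - 4*d) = (d - 4)*(d - 3)*(d + 1)*(d)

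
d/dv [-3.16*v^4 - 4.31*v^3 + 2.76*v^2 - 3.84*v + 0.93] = -12.64*v^3 - 12.93*v^2 + 5.52*v - 3.84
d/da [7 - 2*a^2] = -4*a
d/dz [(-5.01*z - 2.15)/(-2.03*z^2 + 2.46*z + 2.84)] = (10.1703*z^2 - 12.3246*z - (4.06*z - 2.46)*(5.01*z + 2.15) - 14.2284)/(-2.03*z^2 + 2.46*z + 2.84)^2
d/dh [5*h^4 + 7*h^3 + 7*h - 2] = 20*h^3 + 21*h^2 + 7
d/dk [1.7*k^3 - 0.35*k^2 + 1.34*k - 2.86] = 5.1*k^2 - 0.7*k + 1.34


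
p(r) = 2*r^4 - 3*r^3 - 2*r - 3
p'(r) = 8*r^3 - 9*r^2 - 2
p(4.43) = 497.60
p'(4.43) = 516.88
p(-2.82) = 196.40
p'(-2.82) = -252.98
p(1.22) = -6.46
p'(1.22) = -0.87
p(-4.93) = 1547.79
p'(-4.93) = -1179.33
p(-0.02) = -2.96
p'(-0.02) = -2.00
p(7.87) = 6191.29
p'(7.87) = 3340.12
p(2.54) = 26.01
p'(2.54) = 71.03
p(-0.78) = 0.72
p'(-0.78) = -11.27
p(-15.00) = 111402.00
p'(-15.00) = -29027.00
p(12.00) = 36261.00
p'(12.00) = 12526.00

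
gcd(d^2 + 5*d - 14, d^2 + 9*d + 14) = d + 7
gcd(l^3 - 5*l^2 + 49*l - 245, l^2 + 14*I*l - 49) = l + 7*I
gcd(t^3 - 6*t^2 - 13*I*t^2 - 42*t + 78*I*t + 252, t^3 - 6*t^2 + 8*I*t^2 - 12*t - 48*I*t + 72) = t - 6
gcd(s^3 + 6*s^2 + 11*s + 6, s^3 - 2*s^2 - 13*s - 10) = s^2 + 3*s + 2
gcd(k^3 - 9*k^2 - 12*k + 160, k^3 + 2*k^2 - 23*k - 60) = k^2 - k - 20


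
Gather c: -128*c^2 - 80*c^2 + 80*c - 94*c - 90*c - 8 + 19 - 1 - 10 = -208*c^2 - 104*c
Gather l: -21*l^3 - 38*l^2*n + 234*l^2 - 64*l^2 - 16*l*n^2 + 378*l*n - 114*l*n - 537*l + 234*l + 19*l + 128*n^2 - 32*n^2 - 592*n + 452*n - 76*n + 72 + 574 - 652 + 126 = -21*l^3 + l^2*(170 - 38*n) + l*(-16*n^2 + 264*n - 284) + 96*n^2 - 216*n + 120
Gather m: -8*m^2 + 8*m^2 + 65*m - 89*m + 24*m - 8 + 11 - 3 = 0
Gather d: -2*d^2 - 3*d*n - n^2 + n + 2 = -2*d^2 - 3*d*n - n^2 + n + 2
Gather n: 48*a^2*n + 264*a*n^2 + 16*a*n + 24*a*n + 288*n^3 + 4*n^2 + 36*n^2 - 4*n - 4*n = 288*n^3 + n^2*(264*a + 40) + n*(48*a^2 + 40*a - 8)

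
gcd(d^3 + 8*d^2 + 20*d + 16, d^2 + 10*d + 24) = d + 4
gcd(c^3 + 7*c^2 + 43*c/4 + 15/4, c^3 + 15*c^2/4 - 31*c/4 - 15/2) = c + 5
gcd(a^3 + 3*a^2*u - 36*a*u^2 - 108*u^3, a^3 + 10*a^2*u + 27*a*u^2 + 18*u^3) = a^2 + 9*a*u + 18*u^2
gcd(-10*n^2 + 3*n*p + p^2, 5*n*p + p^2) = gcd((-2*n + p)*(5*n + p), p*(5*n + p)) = 5*n + p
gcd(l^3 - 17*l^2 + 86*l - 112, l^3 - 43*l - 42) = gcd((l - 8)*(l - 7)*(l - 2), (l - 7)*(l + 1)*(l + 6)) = l - 7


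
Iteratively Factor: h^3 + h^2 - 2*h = (h - 1)*(h^2 + 2*h) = (h - 1)*(h + 2)*(h)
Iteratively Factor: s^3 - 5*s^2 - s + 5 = (s - 1)*(s^2 - 4*s - 5) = (s - 5)*(s - 1)*(s + 1)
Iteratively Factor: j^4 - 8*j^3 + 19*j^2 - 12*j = (j - 3)*(j^3 - 5*j^2 + 4*j) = (j - 4)*(j - 3)*(j^2 - j) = j*(j - 4)*(j - 3)*(j - 1)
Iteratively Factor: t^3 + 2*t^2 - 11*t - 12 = (t + 4)*(t^2 - 2*t - 3) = (t + 1)*(t + 4)*(t - 3)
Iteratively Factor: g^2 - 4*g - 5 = (g - 5)*(g + 1)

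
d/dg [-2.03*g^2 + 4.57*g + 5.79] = 4.57 - 4.06*g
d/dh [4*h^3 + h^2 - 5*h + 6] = 12*h^2 + 2*h - 5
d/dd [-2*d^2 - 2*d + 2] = -4*d - 2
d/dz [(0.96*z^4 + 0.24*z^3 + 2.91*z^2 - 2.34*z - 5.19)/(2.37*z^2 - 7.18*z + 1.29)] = (4.5504*z^5 - 20.1096*z^4 + 1.5072*z^3 - 14.4192*z^2 + 32.1084*z - 40.2828)/(5.6169*z^4 - 34.0332*z^3 + 57.667*z^2 - 18.5244*z + 1.6641)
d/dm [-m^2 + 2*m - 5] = 2 - 2*m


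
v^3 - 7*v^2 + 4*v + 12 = (v - 6)*(v - 2)*(v + 1)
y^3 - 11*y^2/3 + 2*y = y*(y - 3)*(y - 2/3)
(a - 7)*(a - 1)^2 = a^3 - 9*a^2 + 15*a - 7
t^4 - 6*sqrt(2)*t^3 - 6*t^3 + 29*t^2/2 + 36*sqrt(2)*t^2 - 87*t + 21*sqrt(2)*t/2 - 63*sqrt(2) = (t - 6)*(t - 7*sqrt(2)/2)*(t - 3*sqrt(2))*(t + sqrt(2)/2)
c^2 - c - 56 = (c - 8)*(c + 7)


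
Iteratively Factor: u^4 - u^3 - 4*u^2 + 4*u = (u - 1)*(u^3 - 4*u) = u*(u - 1)*(u^2 - 4) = u*(u - 2)*(u - 1)*(u + 2)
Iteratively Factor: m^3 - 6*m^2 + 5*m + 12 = (m - 4)*(m^2 - 2*m - 3) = (m - 4)*(m + 1)*(m - 3)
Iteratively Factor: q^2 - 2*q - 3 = (q + 1)*(q - 3)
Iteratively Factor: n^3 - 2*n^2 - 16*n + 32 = (n + 4)*(n^2 - 6*n + 8) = (n - 4)*(n + 4)*(n - 2)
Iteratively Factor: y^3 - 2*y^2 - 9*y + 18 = (y + 3)*(y^2 - 5*y + 6) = (y - 3)*(y + 3)*(y - 2)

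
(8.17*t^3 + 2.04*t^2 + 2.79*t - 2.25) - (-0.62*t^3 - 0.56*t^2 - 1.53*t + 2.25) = 8.79*t^3 + 2.6*t^2 + 4.32*t - 4.5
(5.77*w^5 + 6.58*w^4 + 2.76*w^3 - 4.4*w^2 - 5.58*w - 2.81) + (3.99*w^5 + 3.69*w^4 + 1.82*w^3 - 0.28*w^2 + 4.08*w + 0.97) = 9.76*w^5 + 10.27*w^4 + 4.58*w^3 - 4.68*w^2 - 1.5*w - 1.84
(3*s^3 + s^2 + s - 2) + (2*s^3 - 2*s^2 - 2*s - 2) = 5*s^3 - s^2 - s - 4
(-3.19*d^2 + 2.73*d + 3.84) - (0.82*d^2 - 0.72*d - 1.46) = -4.01*d^2 + 3.45*d + 5.3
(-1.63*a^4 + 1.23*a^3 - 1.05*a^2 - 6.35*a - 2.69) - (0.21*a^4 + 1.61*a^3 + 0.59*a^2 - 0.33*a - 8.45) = -1.84*a^4 - 0.38*a^3 - 1.64*a^2 - 6.02*a + 5.76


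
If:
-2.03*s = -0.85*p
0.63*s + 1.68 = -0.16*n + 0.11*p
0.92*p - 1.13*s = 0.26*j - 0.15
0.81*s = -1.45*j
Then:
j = 0.07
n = -10.22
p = -0.30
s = -0.12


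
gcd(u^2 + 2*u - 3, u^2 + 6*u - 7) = u - 1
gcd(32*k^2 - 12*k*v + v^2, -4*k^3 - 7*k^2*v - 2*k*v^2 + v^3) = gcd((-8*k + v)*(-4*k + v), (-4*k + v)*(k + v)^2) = -4*k + v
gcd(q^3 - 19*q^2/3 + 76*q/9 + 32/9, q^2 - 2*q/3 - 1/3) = q + 1/3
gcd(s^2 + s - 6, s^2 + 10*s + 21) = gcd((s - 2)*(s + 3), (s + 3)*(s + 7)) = s + 3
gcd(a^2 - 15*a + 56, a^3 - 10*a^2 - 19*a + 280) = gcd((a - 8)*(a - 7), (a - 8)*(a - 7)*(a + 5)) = a^2 - 15*a + 56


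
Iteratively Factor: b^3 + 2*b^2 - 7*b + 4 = (b - 1)*(b^2 + 3*b - 4) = (b - 1)^2*(b + 4)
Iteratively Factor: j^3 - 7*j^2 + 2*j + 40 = (j - 5)*(j^2 - 2*j - 8) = (j - 5)*(j + 2)*(j - 4)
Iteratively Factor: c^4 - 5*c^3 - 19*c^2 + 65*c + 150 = (c + 3)*(c^3 - 8*c^2 + 5*c + 50) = (c - 5)*(c + 3)*(c^2 - 3*c - 10) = (c - 5)^2*(c + 3)*(c + 2)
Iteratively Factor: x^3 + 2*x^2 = (x)*(x^2 + 2*x) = x*(x + 2)*(x)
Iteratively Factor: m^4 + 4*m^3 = (m)*(m^3 + 4*m^2) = m^2*(m^2 + 4*m) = m^3*(m + 4)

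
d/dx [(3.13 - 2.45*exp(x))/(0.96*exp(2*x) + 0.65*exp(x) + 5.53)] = (2.352*exp(2*x) - 6.0096*exp(x) - 15.583)*exp(x)/(0.9216*exp(4*x) + 1.248*exp(3*x) + 11.0401*exp(2*x) + 7.189*exp(x) + 30.5809)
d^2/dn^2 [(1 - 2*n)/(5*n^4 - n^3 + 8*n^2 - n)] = 2*(-300*n^7 + 330*n^6 - 321*n^5 + 384*n^4 - 200*n^3 + 195*n^2 - 24*n + 1)/(n^3*(125*n^9 - 75*n^8 + 615*n^7 - 316*n^6 + 1014*n^5 - 435*n^4 + 575*n^3 - 195*n^2 + 24*n - 1))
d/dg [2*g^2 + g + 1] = 4*g + 1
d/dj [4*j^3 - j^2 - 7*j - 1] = 12*j^2 - 2*j - 7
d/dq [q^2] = 2*q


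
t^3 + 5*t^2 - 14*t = t*(t - 2)*(t + 7)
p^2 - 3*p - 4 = (p - 4)*(p + 1)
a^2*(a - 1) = a^3 - a^2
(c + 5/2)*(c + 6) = c^2 + 17*c/2 + 15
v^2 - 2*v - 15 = (v - 5)*(v + 3)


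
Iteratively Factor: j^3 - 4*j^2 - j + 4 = (j - 1)*(j^2 - 3*j - 4) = (j - 1)*(j + 1)*(j - 4)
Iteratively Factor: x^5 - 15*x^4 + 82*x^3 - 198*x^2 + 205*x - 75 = (x - 1)*(x^4 - 14*x^3 + 68*x^2 - 130*x + 75) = (x - 3)*(x - 1)*(x^3 - 11*x^2 + 35*x - 25) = (x - 5)*(x - 3)*(x - 1)*(x^2 - 6*x + 5) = (x - 5)*(x - 3)*(x - 1)^2*(x - 5)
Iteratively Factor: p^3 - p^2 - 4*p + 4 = (p + 2)*(p^2 - 3*p + 2) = (p - 1)*(p + 2)*(p - 2)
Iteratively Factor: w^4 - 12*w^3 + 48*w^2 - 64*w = (w - 4)*(w^3 - 8*w^2 + 16*w) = (w - 4)^2*(w^2 - 4*w) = w*(w - 4)^2*(w - 4)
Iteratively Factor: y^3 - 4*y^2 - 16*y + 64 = (y - 4)*(y^2 - 16) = (y - 4)*(y + 4)*(y - 4)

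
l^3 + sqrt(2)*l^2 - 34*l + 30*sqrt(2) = (l - 3*sqrt(2))*(l - sqrt(2))*(l + 5*sqrt(2))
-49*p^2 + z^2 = (-7*p + z)*(7*p + z)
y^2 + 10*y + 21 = (y + 3)*(y + 7)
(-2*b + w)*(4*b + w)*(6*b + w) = -48*b^3 + 4*b^2*w + 8*b*w^2 + w^3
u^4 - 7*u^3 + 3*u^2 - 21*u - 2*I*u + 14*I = (u - 7)*(u - I)^2*(u + 2*I)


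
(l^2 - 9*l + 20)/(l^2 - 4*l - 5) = (l - 4)/(l + 1)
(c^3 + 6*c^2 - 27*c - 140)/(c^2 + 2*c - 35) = c + 4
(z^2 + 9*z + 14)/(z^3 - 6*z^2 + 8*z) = (z^2 + 9*z + 14)/(z*(z^2 - 6*z + 8))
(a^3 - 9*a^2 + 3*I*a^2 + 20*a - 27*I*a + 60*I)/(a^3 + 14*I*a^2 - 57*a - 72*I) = (a^2 - 9*a + 20)/(a^2 + 11*I*a - 24)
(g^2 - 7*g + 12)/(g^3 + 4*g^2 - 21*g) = (g - 4)/(g*(g + 7))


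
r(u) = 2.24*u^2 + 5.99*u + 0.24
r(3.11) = 40.53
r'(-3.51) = -9.73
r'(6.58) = 35.47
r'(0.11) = 6.48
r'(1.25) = 11.59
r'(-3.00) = -7.45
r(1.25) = 11.23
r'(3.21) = 20.37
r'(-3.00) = -7.45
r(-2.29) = -1.73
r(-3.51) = 6.81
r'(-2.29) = -4.27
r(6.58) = 136.64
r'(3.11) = 19.92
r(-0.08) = -0.22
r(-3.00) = 2.43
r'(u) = 4.48*u + 5.99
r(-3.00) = 2.43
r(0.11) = 0.93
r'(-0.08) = 5.63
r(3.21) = 42.55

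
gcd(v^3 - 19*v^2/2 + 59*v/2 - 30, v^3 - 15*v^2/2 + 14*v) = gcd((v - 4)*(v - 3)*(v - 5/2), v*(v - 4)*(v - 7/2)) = v - 4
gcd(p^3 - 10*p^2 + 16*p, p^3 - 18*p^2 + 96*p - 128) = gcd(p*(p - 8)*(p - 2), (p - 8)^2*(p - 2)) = p^2 - 10*p + 16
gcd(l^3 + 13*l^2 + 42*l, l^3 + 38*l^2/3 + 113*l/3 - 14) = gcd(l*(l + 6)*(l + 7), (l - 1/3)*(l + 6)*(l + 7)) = l^2 + 13*l + 42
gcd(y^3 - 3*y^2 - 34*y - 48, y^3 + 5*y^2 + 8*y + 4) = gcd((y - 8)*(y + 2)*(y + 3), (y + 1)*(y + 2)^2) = y + 2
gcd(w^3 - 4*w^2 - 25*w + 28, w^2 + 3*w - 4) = w^2 + 3*w - 4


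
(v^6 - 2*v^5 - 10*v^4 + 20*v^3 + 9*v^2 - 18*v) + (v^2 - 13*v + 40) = v^6 - 2*v^5 - 10*v^4 + 20*v^3 + 10*v^2 - 31*v + 40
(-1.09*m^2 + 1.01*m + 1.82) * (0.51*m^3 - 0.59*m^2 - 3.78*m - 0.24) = -0.5559*m^5 + 1.1582*m^4 + 4.4525*m^3 - 4.63*m^2 - 7.122*m - 0.4368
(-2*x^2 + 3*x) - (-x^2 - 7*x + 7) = -x^2 + 10*x - 7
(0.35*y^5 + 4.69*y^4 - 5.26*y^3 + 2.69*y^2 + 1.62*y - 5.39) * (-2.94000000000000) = -1.029*y^5 - 13.7886*y^4 + 15.4644*y^3 - 7.9086*y^2 - 4.7628*y + 15.8466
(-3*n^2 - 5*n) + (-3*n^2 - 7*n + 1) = -6*n^2 - 12*n + 1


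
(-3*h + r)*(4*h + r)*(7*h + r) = -84*h^3 - 5*h^2*r + 8*h*r^2 + r^3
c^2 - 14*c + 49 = (c - 7)^2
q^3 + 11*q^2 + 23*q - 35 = (q - 1)*(q + 5)*(q + 7)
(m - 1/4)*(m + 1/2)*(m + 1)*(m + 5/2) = m^4 + 15*m^3/4 + 13*m^2/4 + 3*m/16 - 5/16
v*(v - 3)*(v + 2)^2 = v^4 + v^3 - 8*v^2 - 12*v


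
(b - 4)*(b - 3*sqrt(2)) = b^2 - 3*sqrt(2)*b - 4*b + 12*sqrt(2)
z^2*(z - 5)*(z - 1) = z^4 - 6*z^3 + 5*z^2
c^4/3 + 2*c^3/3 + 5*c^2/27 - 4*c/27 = c*(c/3 + 1/3)*(c - 1/3)*(c + 4/3)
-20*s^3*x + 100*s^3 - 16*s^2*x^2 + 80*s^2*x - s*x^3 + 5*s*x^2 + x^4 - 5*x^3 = (-5*s + x)*(2*s + x)^2*(x - 5)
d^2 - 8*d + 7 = (d - 7)*(d - 1)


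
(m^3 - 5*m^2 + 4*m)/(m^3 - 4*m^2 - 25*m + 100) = m*(m - 1)/(m^2 - 25)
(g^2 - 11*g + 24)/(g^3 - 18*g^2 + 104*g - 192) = (g - 3)/(g^2 - 10*g + 24)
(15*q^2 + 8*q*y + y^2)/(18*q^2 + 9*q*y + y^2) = (5*q + y)/(6*q + y)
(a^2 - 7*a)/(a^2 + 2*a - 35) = a*(a - 7)/(a^2 + 2*a - 35)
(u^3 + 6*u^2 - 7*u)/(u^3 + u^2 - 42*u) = (u - 1)/(u - 6)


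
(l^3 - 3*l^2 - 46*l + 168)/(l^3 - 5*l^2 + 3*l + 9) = (l^3 - 3*l^2 - 46*l + 168)/(l^3 - 5*l^2 + 3*l + 9)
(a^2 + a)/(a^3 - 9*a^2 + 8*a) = (a + 1)/(a^2 - 9*a + 8)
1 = 1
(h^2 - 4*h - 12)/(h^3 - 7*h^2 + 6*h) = (h + 2)/(h*(h - 1))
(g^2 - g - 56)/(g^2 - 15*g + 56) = (g + 7)/(g - 7)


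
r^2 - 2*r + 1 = (r - 1)^2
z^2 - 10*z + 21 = (z - 7)*(z - 3)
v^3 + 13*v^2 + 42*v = v*(v + 6)*(v + 7)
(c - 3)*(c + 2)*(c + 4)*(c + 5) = c^4 + 8*c^3 + 5*c^2 - 74*c - 120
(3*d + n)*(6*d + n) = 18*d^2 + 9*d*n + n^2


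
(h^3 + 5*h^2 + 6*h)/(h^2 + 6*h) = (h^2 + 5*h + 6)/(h + 6)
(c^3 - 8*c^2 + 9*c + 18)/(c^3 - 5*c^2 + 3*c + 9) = (c - 6)/(c - 3)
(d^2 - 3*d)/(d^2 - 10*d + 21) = d/(d - 7)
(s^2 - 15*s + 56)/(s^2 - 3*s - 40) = (s - 7)/(s + 5)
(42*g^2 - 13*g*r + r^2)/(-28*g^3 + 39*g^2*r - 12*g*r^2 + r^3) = (-6*g + r)/(4*g^2 - 5*g*r + r^2)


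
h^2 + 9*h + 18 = (h + 3)*(h + 6)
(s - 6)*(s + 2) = s^2 - 4*s - 12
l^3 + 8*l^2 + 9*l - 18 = (l - 1)*(l + 3)*(l + 6)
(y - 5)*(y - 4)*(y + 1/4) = y^3 - 35*y^2/4 + 71*y/4 + 5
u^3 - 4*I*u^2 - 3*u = u*(u - 3*I)*(u - I)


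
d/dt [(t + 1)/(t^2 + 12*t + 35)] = (t^2 + 12*t - 2*(t + 1)*(t + 6) + 35)/(t^2 + 12*t + 35)^2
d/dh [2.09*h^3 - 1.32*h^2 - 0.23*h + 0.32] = 6.27*h^2 - 2.64*h - 0.23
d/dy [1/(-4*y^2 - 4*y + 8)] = (2*y + 1)/(4*(y^2 + y - 2)^2)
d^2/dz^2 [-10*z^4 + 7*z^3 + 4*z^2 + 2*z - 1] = -120*z^2 + 42*z + 8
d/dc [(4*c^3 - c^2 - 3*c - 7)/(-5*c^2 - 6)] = (-20*c^4 - 87*c^2 - 58*c + 18)/(25*c^4 + 60*c^2 + 36)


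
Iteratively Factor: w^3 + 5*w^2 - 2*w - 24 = (w - 2)*(w^2 + 7*w + 12) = (w - 2)*(w + 3)*(w + 4)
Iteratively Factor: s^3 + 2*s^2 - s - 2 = (s + 2)*(s^2 - 1) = (s - 1)*(s + 2)*(s + 1)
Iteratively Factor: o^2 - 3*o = (o)*(o - 3)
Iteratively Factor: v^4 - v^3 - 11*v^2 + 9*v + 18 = (v + 1)*(v^3 - 2*v^2 - 9*v + 18) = (v - 2)*(v + 1)*(v^2 - 9) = (v - 2)*(v + 1)*(v + 3)*(v - 3)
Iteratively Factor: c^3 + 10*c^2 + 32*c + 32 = (c + 4)*(c^2 + 6*c + 8) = (c + 2)*(c + 4)*(c + 4)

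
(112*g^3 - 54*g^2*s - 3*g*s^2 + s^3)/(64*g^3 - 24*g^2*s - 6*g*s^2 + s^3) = (7*g + s)/(4*g + s)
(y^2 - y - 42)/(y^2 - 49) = (y + 6)/(y + 7)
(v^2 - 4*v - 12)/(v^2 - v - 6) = (v - 6)/(v - 3)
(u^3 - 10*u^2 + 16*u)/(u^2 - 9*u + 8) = u*(u - 2)/(u - 1)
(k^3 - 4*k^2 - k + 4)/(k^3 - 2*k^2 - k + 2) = (k - 4)/(k - 2)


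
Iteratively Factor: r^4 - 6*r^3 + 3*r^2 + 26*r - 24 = (r - 1)*(r^3 - 5*r^2 - 2*r + 24) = (r - 3)*(r - 1)*(r^2 - 2*r - 8) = (r - 3)*(r - 1)*(r + 2)*(r - 4)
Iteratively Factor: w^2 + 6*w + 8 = (w + 4)*(w + 2)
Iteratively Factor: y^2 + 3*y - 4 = (y - 1)*(y + 4)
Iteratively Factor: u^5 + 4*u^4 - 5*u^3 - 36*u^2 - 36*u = (u - 3)*(u^4 + 7*u^3 + 16*u^2 + 12*u) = (u - 3)*(u + 2)*(u^3 + 5*u^2 + 6*u) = (u - 3)*(u + 2)*(u + 3)*(u^2 + 2*u) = u*(u - 3)*(u + 2)*(u + 3)*(u + 2)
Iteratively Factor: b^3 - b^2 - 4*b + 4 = (b - 1)*(b^2 - 4) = (b - 1)*(b + 2)*(b - 2)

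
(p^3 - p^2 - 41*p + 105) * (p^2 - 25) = p^5 - p^4 - 66*p^3 + 130*p^2 + 1025*p - 2625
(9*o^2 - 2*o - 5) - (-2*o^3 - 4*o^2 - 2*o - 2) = 2*o^3 + 13*o^2 - 3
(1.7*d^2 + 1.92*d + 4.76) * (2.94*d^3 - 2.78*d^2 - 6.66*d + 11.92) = 4.998*d^5 + 0.9188*d^4 - 2.6652*d^3 - 5.756*d^2 - 8.8152*d + 56.7392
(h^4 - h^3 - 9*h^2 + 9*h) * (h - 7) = h^5 - 8*h^4 - 2*h^3 + 72*h^2 - 63*h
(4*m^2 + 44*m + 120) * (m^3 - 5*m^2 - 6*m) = 4*m^5 + 24*m^4 - 124*m^3 - 864*m^2 - 720*m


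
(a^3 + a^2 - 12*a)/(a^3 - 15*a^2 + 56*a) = (a^2 + a - 12)/(a^2 - 15*a + 56)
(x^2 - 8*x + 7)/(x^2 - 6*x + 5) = (x - 7)/(x - 5)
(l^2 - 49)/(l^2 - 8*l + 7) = (l + 7)/(l - 1)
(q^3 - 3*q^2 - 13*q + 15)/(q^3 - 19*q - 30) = (q - 1)/(q + 2)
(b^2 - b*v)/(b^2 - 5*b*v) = (b - v)/(b - 5*v)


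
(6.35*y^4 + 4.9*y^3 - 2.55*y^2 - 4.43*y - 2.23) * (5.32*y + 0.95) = 33.782*y^5 + 32.1005*y^4 - 8.911*y^3 - 25.9901*y^2 - 16.0721*y - 2.1185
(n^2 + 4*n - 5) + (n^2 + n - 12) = 2*n^2 + 5*n - 17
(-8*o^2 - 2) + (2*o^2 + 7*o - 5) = -6*o^2 + 7*o - 7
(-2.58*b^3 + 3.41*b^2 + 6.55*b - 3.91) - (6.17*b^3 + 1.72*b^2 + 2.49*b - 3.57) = -8.75*b^3 + 1.69*b^2 + 4.06*b - 0.34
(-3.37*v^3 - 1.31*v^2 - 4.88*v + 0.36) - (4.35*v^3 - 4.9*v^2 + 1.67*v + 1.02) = -7.72*v^3 + 3.59*v^2 - 6.55*v - 0.66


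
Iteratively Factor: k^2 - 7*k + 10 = (k - 5)*(k - 2)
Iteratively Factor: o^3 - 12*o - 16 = (o - 4)*(o^2 + 4*o + 4) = (o - 4)*(o + 2)*(o + 2)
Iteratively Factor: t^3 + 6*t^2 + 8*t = (t + 2)*(t^2 + 4*t) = t*(t + 2)*(t + 4)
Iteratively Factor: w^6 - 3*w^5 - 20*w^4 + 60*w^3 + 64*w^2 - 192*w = (w + 2)*(w^5 - 5*w^4 - 10*w^3 + 80*w^2 - 96*w) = w*(w + 2)*(w^4 - 5*w^3 - 10*w^2 + 80*w - 96) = w*(w - 2)*(w + 2)*(w^3 - 3*w^2 - 16*w + 48) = w*(w - 3)*(w - 2)*(w + 2)*(w^2 - 16) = w*(w - 3)*(w - 2)*(w + 2)*(w + 4)*(w - 4)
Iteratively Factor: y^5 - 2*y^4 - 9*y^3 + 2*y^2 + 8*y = (y - 1)*(y^4 - y^3 - 10*y^2 - 8*y) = (y - 1)*(y + 2)*(y^3 - 3*y^2 - 4*y) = y*(y - 1)*(y + 2)*(y^2 - 3*y - 4) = y*(y - 4)*(y - 1)*(y + 2)*(y + 1)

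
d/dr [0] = 0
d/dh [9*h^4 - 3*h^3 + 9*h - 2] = 36*h^3 - 9*h^2 + 9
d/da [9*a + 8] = 9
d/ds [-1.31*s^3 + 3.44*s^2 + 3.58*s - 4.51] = -3.93*s^2 + 6.88*s + 3.58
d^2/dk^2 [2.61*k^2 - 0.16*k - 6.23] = 5.22000000000000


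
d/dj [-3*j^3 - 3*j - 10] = -9*j^2 - 3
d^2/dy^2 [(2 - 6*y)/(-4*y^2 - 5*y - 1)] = 4*((3*y - 1)*(8*y + 5)^2 - (36*y + 11)*(4*y^2 + 5*y + 1))/(4*y^2 + 5*y + 1)^3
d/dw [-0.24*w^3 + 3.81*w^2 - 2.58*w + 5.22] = -0.72*w^2 + 7.62*w - 2.58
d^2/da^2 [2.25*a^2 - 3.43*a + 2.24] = 4.50000000000000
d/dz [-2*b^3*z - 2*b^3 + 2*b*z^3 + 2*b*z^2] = 2*b*(-b^2 + 3*z^2 + 2*z)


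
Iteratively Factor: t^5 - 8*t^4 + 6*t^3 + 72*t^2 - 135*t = (t - 5)*(t^4 - 3*t^3 - 9*t^2 + 27*t) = (t - 5)*(t + 3)*(t^3 - 6*t^2 + 9*t) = t*(t - 5)*(t + 3)*(t^2 - 6*t + 9) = t*(t - 5)*(t - 3)*(t + 3)*(t - 3)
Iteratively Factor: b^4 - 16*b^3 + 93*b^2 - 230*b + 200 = (b - 4)*(b^3 - 12*b^2 + 45*b - 50) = (b - 5)*(b - 4)*(b^2 - 7*b + 10) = (b - 5)^2*(b - 4)*(b - 2)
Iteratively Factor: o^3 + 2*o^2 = (o)*(o^2 + 2*o) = o*(o + 2)*(o)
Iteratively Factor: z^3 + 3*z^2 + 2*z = (z + 1)*(z^2 + 2*z) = z*(z + 1)*(z + 2)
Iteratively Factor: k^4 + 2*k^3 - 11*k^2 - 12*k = (k - 3)*(k^3 + 5*k^2 + 4*k) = k*(k - 3)*(k^2 + 5*k + 4) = k*(k - 3)*(k + 1)*(k + 4)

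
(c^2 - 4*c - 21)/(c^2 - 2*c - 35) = (c + 3)/(c + 5)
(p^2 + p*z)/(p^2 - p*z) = (p + z)/(p - z)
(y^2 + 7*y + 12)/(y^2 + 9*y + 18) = (y + 4)/(y + 6)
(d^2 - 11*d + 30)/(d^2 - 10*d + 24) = (d - 5)/(d - 4)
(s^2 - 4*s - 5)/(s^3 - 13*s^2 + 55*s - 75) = (s + 1)/(s^2 - 8*s + 15)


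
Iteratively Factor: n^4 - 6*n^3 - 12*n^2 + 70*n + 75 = (n - 5)*(n^3 - n^2 - 17*n - 15) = (n - 5)^2*(n^2 + 4*n + 3) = (n - 5)^2*(n + 1)*(n + 3)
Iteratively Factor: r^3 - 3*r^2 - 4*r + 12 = (r + 2)*(r^2 - 5*r + 6) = (r - 3)*(r + 2)*(r - 2)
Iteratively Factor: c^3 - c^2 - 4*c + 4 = (c + 2)*(c^2 - 3*c + 2) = (c - 2)*(c + 2)*(c - 1)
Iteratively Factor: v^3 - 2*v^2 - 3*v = (v + 1)*(v^2 - 3*v) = v*(v + 1)*(v - 3)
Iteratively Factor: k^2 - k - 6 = (k + 2)*(k - 3)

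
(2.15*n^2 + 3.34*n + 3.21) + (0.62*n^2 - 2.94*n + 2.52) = 2.77*n^2 + 0.4*n + 5.73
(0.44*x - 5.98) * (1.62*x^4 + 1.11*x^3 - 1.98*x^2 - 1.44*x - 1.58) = 0.7128*x^5 - 9.1992*x^4 - 7.509*x^3 + 11.2068*x^2 + 7.916*x + 9.4484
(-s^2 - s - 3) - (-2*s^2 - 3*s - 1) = s^2 + 2*s - 2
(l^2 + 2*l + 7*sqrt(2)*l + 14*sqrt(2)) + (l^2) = 2*l^2 + 2*l + 7*sqrt(2)*l + 14*sqrt(2)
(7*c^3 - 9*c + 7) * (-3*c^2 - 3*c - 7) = -21*c^5 - 21*c^4 - 22*c^3 + 6*c^2 + 42*c - 49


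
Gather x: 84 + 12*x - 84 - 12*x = 0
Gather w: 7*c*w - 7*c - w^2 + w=-7*c - w^2 + w*(7*c + 1)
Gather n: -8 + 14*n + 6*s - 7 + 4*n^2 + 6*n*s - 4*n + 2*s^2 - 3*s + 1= 4*n^2 + n*(6*s + 10) + 2*s^2 + 3*s - 14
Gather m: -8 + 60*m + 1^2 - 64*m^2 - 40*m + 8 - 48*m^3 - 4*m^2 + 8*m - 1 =-48*m^3 - 68*m^2 + 28*m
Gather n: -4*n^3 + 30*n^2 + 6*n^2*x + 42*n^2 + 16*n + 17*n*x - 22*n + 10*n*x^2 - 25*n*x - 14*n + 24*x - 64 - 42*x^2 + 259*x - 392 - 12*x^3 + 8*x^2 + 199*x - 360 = -4*n^3 + n^2*(6*x + 72) + n*(10*x^2 - 8*x - 20) - 12*x^3 - 34*x^2 + 482*x - 816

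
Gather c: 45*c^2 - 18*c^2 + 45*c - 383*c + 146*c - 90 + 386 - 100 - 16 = 27*c^2 - 192*c + 180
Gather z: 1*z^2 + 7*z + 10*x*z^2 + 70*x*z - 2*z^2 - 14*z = z^2*(10*x - 1) + z*(70*x - 7)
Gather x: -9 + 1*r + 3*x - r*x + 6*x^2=r + 6*x^2 + x*(3 - r) - 9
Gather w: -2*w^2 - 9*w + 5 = -2*w^2 - 9*w + 5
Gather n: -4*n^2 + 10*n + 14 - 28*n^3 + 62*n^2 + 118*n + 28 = -28*n^3 + 58*n^2 + 128*n + 42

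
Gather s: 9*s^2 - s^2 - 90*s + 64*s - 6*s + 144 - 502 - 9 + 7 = 8*s^2 - 32*s - 360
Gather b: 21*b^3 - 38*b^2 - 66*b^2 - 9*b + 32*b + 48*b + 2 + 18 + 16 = 21*b^3 - 104*b^2 + 71*b + 36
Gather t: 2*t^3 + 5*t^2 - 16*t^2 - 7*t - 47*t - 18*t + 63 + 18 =2*t^3 - 11*t^2 - 72*t + 81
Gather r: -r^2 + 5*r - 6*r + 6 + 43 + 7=-r^2 - r + 56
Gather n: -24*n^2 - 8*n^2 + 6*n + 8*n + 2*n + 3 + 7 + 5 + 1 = -32*n^2 + 16*n + 16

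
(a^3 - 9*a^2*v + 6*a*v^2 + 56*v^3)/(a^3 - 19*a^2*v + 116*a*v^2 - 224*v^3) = (-a - 2*v)/(-a + 8*v)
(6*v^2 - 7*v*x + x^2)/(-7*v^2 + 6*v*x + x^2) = (-6*v + x)/(7*v + x)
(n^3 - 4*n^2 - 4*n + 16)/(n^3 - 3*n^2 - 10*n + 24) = (n + 2)/(n + 3)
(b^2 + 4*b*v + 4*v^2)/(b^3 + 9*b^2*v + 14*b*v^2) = (b + 2*v)/(b*(b + 7*v))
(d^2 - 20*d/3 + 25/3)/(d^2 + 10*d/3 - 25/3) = (d - 5)/(d + 5)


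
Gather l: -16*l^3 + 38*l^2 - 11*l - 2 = -16*l^3 + 38*l^2 - 11*l - 2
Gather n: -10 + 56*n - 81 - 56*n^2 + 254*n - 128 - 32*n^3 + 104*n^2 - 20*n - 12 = -32*n^3 + 48*n^2 + 290*n - 231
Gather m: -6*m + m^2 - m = m^2 - 7*m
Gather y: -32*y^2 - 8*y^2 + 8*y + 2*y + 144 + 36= -40*y^2 + 10*y + 180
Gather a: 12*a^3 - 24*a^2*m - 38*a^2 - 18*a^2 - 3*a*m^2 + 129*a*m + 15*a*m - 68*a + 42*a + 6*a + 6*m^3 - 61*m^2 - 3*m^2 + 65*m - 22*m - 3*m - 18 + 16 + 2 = 12*a^3 + a^2*(-24*m - 56) + a*(-3*m^2 + 144*m - 20) + 6*m^3 - 64*m^2 + 40*m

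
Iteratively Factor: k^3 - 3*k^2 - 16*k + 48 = (k + 4)*(k^2 - 7*k + 12) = (k - 3)*(k + 4)*(k - 4)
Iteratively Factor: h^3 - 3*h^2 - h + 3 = (h + 1)*(h^2 - 4*h + 3) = (h - 3)*(h + 1)*(h - 1)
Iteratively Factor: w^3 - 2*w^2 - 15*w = (w)*(w^2 - 2*w - 15) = w*(w + 3)*(w - 5)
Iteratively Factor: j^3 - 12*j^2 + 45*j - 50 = (j - 5)*(j^2 - 7*j + 10) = (j - 5)*(j - 2)*(j - 5)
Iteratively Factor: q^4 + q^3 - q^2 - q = (q + 1)*(q^3 - q) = (q - 1)*(q + 1)*(q^2 + q) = (q - 1)*(q + 1)^2*(q)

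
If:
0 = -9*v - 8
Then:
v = -8/9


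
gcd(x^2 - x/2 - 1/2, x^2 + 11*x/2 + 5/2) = x + 1/2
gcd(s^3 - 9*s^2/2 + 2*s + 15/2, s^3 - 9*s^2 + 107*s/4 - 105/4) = s^2 - 11*s/2 + 15/2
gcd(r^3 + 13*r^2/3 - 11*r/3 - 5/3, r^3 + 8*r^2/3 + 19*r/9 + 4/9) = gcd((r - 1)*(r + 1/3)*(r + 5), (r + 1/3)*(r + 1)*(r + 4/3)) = r + 1/3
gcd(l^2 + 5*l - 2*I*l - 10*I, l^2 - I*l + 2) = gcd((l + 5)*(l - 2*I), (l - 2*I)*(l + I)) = l - 2*I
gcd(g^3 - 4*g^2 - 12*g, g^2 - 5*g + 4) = 1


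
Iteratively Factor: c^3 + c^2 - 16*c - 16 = (c + 1)*(c^2 - 16) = (c - 4)*(c + 1)*(c + 4)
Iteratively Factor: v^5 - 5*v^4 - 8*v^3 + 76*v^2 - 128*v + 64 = (v - 2)*(v^4 - 3*v^3 - 14*v^2 + 48*v - 32) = (v - 2)*(v - 1)*(v^3 - 2*v^2 - 16*v + 32) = (v - 2)^2*(v - 1)*(v^2 - 16) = (v - 2)^2*(v - 1)*(v + 4)*(v - 4)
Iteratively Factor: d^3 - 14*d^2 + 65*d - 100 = (d - 5)*(d^2 - 9*d + 20) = (d - 5)^2*(d - 4)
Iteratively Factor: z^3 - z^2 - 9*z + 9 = (z - 3)*(z^2 + 2*z - 3) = (z - 3)*(z - 1)*(z + 3)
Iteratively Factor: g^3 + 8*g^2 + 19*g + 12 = (g + 3)*(g^2 + 5*g + 4) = (g + 3)*(g + 4)*(g + 1)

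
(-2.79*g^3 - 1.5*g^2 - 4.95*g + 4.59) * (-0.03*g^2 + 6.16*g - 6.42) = 0.0837*g^5 - 17.1414*g^4 + 8.8203*g^3 - 20.9997*g^2 + 60.0534*g - 29.4678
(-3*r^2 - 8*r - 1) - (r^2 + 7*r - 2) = -4*r^2 - 15*r + 1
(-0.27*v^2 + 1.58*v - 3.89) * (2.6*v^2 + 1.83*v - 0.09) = -0.702*v^4 + 3.6139*v^3 - 7.1983*v^2 - 7.2609*v + 0.3501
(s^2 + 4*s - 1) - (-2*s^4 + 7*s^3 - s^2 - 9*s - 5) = 2*s^4 - 7*s^3 + 2*s^2 + 13*s + 4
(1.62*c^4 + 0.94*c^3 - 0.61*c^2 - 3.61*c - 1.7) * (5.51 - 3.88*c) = -6.2856*c^5 + 5.279*c^4 + 7.5462*c^3 + 10.6457*c^2 - 13.2951*c - 9.367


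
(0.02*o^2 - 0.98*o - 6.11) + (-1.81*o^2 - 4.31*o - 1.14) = -1.79*o^2 - 5.29*o - 7.25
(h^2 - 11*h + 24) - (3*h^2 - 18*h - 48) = -2*h^2 + 7*h + 72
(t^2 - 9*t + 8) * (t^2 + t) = t^4 - 8*t^3 - t^2 + 8*t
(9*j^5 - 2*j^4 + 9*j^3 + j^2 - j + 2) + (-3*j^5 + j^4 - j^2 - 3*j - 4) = 6*j^5 - j^4 + 9*j^3 - 4*j - 2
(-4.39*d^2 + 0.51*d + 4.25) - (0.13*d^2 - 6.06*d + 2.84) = -4.52*d^2 + 6.57*d + 1.41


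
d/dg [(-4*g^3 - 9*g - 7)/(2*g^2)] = -2 + 9/(2*g^2) + 7/g^3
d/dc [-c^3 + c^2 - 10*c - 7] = -3*c^2 + 2*c - 10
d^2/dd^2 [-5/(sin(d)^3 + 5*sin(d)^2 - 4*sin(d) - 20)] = 5*(9*sin(d)^6 + 55*sin(d)^5 + 80*sin(d)^4 + 40*sin(d)^3 + 290*sin(d)^2 - 80*sin(d) - 232)/(sin(d)^3 + 5*sin(d)^2 - 4*sin(d) - 20)^3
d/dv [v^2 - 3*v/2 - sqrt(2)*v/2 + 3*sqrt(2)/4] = 2*v - 3/2 - sqrt(2)/2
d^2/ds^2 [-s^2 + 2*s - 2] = -2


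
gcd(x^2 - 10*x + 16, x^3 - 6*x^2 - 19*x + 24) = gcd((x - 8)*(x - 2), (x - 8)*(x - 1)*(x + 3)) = x - 8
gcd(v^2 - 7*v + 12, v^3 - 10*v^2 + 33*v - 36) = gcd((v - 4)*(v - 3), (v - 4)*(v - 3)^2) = v^2 - 7*v + 12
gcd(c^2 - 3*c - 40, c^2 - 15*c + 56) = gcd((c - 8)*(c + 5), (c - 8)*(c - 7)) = c - 8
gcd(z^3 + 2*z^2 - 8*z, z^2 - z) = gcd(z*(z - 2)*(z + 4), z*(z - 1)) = z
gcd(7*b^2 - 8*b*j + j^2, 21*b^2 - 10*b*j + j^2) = 7*b - j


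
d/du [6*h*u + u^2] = 6*h + 2*u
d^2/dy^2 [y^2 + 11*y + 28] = 2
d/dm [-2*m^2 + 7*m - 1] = 7 - 4*m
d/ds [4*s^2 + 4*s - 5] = 8*s + 4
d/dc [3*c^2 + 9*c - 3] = 6*c + 9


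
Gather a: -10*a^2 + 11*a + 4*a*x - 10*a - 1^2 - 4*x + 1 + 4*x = -10*a^2 + a*(4*x + 1)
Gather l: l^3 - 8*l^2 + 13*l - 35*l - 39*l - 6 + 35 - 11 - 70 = l^3 - 8*l^2 - 61*l - 52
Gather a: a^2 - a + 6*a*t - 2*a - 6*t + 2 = a^2 + a*(6*t - 3) - 6*t + 2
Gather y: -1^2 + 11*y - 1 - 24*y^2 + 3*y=-24*y^2 + 14*y - 2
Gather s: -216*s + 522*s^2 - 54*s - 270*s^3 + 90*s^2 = -270*s^3 + 612*s^2 - 270*s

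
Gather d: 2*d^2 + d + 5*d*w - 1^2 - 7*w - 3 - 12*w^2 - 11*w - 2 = 2*d^2 + d*(5*w + 1) - 12*w^2 - 18*w - 6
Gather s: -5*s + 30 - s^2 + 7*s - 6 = -s^2 + 2*s + 24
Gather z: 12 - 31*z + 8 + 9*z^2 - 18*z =9*z^2 - 49*z + 20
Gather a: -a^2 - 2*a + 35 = -a^2 - 2*a + 35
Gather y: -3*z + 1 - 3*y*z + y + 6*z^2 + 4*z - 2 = y*(1 - 3*z) + 6*z^2 + z - 1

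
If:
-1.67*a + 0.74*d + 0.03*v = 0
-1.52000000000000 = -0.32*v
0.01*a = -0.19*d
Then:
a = 0.08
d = -0.00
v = 4.75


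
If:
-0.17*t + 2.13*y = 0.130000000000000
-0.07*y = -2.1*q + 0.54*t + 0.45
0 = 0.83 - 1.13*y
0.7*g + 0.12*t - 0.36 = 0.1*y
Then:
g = -0.83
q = 2.41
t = 8.44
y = 0.73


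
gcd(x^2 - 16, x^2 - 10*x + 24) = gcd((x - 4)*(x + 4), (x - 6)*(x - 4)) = x - 4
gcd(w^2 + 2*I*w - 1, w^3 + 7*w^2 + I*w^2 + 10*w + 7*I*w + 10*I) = w + I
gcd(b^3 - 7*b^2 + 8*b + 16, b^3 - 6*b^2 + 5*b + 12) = b^2 - 3*b - 4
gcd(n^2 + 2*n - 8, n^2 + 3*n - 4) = n + 4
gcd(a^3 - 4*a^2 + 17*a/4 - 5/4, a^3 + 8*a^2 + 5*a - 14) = a - 1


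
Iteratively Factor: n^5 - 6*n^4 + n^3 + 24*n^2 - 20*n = (n + 2)*(n^4 - 8*n^3 + 17*n^2 - 10*n) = n*(n + 2)*(n^3 - 8*n^2 + 17*n - 10) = n*(n - 1)*(n + 2)*(n^2 - 7*n + 10) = n*(n - 2)*(n - 1)*(n + 2)*(n - 5)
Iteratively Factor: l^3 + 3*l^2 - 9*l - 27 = (l + 3)*(l^2 - 9) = (l + 3)^2*(l - 3)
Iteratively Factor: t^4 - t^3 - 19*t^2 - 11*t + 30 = (t - 1)*(t^3 - 19*t - 30) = (t - 1)*(t + 2)*(t^2 - 2*t - 15) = (t - 1)*(t + 2)*(t + 3)*(t - 5)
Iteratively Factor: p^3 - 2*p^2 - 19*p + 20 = (p - 5)*(p^2 + 3*p - 4) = (p - 5)*(p + 4)*(p - 1)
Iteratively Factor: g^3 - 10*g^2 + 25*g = (g - 5)*(g^2 - 5*g) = g*(g - 5)*(g - 5)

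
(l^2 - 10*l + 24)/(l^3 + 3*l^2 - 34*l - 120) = (l - 4)/(l^2 + 9*l + 20)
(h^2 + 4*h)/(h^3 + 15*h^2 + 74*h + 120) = h/(h^2 + 11*h + 30)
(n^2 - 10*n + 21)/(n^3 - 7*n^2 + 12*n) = (n - 7)/(n*(n - 4))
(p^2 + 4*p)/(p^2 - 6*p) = (p + 4)/(p - 6)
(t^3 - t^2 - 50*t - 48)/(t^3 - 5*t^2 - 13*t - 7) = (t^2 - 2*t - 48)/(t^2 - 6*t - 7)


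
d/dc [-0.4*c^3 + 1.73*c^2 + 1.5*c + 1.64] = -1.2*c^2 + 3.46*c + 1.5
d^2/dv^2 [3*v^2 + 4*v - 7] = 6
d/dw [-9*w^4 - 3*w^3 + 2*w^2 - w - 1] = -36*w^3 - 9*w^2 + 4*w - 1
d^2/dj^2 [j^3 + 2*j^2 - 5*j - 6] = 6*j + 4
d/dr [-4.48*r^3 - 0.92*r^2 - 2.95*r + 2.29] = -13.44*r^2 - 1.84*r - 2.95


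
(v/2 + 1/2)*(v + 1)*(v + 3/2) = v^3/2 + 7*v^2/4 + 2*v + 3/4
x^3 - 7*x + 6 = (x - 2)*(x - 1)*(x + 3)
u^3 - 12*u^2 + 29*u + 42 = (u - 7)*(u - 6)*(u + 1)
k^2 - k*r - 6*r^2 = (k - 3*r)*(k + 2*r)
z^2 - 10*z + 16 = (z - 8)*(z - 2)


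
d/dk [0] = 0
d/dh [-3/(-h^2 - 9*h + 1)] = 3*(-2*h - 9)/(h^2 + 9*h - 1)^2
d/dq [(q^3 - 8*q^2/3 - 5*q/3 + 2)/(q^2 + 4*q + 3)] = (q^2 + 6*q - 13)/(q^2 + 6*q + 9)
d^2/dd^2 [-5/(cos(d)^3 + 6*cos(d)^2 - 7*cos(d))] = 5*((25*cos(d) - 48*cos(2*d) - 9*cos(3*d))*(cos(d)^2 + 6*cos(d) - 7)*cos(d)/4 - 2*(3*cos(d)^2 + 12*cos(d) - 7)^2*sin(d)^2)/((cos(d)^2 + 6*cos(d) - 7)^3*cos(d)^3)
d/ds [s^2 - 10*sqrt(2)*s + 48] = 2*s - 10*sqrt(2)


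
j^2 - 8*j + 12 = (j - 6)*(j - 2)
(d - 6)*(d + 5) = d^2 - d - 30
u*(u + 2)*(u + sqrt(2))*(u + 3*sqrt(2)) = u^4 + 2*u^3 + 4*sqrt(2)*u^3 + 6*u^2 + 8*sqrt(2)*u^2 + 12*u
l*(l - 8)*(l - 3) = l^3 - 11*l^2 + 24*l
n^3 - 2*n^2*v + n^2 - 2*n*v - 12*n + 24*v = (n - 3)*(n + 4)*(n - 2*v)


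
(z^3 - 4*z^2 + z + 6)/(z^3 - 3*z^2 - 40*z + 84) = (z^2 - 2*z - 3)/(z^2 - z - 42)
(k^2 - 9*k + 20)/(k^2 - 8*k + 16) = (k - 5)/(k - 4)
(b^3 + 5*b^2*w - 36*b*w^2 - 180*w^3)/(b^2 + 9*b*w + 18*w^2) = (b^2 - b*w - 30*w^2)/(b + 3*w)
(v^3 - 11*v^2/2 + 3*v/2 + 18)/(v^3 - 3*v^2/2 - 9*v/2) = (v - 4)/v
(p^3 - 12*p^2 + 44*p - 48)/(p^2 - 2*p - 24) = (p^2 - 6*p + 8)/(p + 4)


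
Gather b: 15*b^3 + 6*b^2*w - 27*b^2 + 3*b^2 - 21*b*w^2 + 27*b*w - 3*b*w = 15*b^3 + b^2*(6*w - 24) + b*(-21*w^2 + 24*w)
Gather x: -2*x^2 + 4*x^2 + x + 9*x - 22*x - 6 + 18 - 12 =2*x^2 - 12*x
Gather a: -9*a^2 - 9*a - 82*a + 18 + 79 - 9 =-9*a^2 - 91*a + 88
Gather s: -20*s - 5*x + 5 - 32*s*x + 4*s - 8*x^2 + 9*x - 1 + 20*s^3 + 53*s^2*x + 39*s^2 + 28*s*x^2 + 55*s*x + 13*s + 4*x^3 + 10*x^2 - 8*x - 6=20*s^3 + s^2*(53*x + 39) + s*(28*x^2 + 23*x - 3) + 4*x^3 + 2*x^2 - 4*x - 2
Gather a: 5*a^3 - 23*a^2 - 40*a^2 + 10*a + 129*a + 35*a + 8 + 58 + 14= 5*a^3 - 63*a^2 + 174*a + 80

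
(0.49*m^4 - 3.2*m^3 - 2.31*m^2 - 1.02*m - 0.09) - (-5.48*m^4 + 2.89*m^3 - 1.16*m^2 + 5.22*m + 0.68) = 5.97*m^4 - 6.09*m^3 - 1.15*m^2 - 6.24*m - 0.77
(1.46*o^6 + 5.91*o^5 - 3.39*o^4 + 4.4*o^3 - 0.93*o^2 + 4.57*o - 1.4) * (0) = 0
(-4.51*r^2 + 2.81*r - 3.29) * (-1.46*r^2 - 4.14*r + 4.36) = 6.5846*r^4 + 14.5688*r^3 - 26.4936*r^2 + 25.8722*r - 14.3444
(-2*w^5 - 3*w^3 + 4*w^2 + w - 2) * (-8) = 16*w^5 + 24*w^3 - 32*w^2 - 8*w + 16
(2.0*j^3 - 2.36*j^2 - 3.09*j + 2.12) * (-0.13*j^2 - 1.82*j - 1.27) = -0.26*j^5 - 3.3332*j^4 + 2.1569*j^3 + 8.3454*j^2 + 0.0658999999999992*j - 2.6924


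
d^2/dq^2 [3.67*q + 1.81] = 0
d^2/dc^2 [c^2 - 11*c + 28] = 2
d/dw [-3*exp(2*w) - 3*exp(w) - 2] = (-6*exp(w) - 3)*exp(w)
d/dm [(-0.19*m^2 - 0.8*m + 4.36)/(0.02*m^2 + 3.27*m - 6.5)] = (-0.6053*m^2 + 2.2956*m - 9.0572)/(0.0004*m^4 + 0.1308*m^3 + 10.4329*m^2 - 42.51*m + 42.25)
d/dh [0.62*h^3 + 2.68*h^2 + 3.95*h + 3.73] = 1.86*h^2 + 5.36*h + 3.95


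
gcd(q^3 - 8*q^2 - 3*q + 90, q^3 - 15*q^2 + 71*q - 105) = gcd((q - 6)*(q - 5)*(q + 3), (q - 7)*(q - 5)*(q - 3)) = q - 5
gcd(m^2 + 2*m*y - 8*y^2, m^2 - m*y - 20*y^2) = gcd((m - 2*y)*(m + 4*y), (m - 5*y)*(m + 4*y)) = m + 4*y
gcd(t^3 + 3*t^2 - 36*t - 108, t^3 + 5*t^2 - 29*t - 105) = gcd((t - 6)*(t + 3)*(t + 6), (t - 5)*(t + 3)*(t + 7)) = t + 3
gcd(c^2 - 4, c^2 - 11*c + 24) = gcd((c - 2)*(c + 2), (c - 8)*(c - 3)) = 1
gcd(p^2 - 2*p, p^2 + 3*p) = p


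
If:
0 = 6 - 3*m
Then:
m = 2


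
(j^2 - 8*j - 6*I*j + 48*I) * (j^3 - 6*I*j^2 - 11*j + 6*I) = j^5 - 8*j^4 - 12*I*j^4 - 47*j^3 + 96*I*j^3 + 376*j^2 + 72*I*j^2 + 36*j - 576*I*j - 288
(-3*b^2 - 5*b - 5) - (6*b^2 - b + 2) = -9*b^2 - 4*b - 7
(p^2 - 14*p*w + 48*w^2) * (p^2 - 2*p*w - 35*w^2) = p^4 - 16*p^3*w + 41*p^2*w^2 + 394*p*w^3 - 1680*w^4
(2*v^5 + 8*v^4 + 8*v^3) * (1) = 2*v^5 + 8*v^4 + 8*v^3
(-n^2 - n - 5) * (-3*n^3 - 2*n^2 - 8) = 3*n^5 + 5*n^4 + 17*n^3 + 18*n^2 + 8*n + 40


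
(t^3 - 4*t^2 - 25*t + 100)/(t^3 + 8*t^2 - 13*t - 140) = (t - 5)/(t + 7)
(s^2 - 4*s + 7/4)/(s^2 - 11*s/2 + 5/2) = (s - 7/2)/(s - 5)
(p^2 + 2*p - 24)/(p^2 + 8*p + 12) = (p - 4)/(p + 2)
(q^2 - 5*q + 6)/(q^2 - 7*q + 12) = (q - 2)/(q - 4)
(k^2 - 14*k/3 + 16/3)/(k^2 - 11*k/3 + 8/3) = (k - 2)/(k - 1)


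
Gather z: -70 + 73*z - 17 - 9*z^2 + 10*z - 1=-9*z^2 + 83*z - 88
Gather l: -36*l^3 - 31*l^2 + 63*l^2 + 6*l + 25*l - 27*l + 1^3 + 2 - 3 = -36*l^3 + 32*l^2 + 4*l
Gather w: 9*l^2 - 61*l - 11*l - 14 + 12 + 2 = 9*l^2 - 72*l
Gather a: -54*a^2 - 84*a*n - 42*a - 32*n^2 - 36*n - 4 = -54*a^2 + a*(-84*n - 42) - 32*n^2 - 36*n - 4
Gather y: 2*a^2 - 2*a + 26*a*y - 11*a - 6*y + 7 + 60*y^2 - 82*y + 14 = 2*a^2 - 13*a + 60*y^2 + y*(26*a - 88) + 21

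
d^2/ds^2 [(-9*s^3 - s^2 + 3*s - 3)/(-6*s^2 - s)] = 6*(-35*s^3 + 108*s^2 + 18*s + 1)/(s^3*(216*s^3 + 108*s^2 + 18*s + 1))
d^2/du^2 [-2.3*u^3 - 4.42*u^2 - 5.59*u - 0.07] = -13.8*u - 8.84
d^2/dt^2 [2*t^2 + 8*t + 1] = 4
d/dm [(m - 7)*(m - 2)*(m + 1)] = 3*m^2 - 16*m + 5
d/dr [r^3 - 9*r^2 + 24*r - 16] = 3*r^2 - 18*r + 24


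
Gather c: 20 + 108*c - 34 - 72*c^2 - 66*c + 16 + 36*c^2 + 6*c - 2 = -36*c^2 + 48*c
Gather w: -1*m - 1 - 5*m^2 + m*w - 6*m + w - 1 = -5*m^2 - 7*m + w*(m + 1) - 2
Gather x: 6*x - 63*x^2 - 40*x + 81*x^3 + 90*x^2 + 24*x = 81*x^3 + 27*x^2 - 10*x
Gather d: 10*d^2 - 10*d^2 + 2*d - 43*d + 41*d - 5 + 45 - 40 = 0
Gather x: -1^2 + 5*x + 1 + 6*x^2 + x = 6*x^2 + 6*x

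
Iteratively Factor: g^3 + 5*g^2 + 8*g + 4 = (g + 1)*(g^2 + 4*g + 4) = (g + 1)*(g + 2)*(g + 2)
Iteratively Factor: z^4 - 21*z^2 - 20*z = (z)*(z^3 - 21*z - 20) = z*(z + 4)*(z^2 - 4*z - 5) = z*(z - 5)*(z + 4)*(z + 1)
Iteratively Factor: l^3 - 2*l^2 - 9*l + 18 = (l - 3)*(l^2 + l - 6) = (l - 3)*(l + 3)*(l - 2)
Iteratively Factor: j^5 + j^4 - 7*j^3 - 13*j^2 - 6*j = (j + 2)*(j^4 - j^3 - 5*j^2 - 3*j) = (j - 3)*(j + 2)*(j^3 + 2*j^2 + j) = j*(j - 3)*(j + 2)*(j^2 + 2*j + 1) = j*(j - 3)*(j + 1)*(j + 2)*(j + 1)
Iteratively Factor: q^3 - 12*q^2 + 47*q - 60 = (q - 5)*(q^2 - 7*q + 12) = (q - 5)*(q - 4)*(q - 3)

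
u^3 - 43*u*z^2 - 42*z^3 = (u - 7*z)*(u + z)*(u + 6*z)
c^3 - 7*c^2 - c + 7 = (c - 7)*(c - 1)*(c + 1)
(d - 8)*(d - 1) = d^2 - 9*d + 8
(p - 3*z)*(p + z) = p^2 - 2*p*z - 3*z^2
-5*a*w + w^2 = w*(-5*a + w)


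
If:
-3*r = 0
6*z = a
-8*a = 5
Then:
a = -5/8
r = 0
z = -5/48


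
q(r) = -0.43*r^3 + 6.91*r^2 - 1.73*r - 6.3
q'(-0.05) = -2.42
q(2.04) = 15.28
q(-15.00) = 3025.65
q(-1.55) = 14.58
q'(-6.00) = -131.09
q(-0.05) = -6.20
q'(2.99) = 28.06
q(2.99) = 38.81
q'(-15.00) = -499.28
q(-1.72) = 19.31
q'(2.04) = 21.09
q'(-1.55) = -26.25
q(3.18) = 44.25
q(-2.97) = 71.06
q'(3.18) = 29.17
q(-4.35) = 167.37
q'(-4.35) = -86.26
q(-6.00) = 345.72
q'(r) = -1.29*r^2 + 13.82*r - 1.73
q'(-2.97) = -54.15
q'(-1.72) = -29.32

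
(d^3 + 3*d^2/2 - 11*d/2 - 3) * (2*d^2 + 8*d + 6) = 2*d^5 + 11*d^4 + 7*d^3 - 41*d^2 - 57*d - 18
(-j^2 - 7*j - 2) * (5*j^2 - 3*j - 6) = -5*j^4 - 32*j^3 + 17*j^2 + 48*j + 12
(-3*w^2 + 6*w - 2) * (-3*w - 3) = 9*w^3 - 9*w^2 - 12*w + 6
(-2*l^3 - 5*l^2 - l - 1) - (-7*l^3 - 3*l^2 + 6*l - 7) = 5*l^3 - 2*l^2 - 7*l + 6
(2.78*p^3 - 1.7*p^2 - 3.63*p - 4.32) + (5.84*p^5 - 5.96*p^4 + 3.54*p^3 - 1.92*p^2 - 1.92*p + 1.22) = 5.84*p^5 - 5.96*p^4 + 6.32*p^3 - 3.62*p^2 - 5.55*p - 3.1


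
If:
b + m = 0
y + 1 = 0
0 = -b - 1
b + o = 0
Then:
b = -1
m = 1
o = 1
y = -1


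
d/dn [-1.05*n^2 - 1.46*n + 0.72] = -2.1*n - 1.46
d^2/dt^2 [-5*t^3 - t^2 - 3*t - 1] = -30*t - 2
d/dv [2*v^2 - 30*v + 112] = 4*v - 30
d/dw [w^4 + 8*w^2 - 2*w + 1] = 4*w^3 + 16*w - 2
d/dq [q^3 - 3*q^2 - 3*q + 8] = 3*q^2 - 6*q - 3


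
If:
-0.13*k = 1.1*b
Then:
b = -0.118181818181818*k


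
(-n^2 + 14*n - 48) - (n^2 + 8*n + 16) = -2*n^2 + 6*n - 64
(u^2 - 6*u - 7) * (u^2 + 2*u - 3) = u^4 - 4*u^3 - 22*u^2 + 4*u + 21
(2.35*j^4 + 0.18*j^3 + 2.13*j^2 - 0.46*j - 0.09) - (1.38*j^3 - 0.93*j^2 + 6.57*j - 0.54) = 2.35*j^4 - 1.2*j^3 + 3.06*j^2 - 7.03*j + 0.45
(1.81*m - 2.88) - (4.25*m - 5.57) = 2.69 - 2.44*m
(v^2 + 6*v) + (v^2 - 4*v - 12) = 2*v^2 + 2*v - 12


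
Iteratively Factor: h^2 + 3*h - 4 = (h + 4)*(h - 1)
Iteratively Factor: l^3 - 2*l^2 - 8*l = (l + 2)*(l^2 - 4*l) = l*(l + 2)*(l - 4)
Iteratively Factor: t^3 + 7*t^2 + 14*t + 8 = (t + 4)*(t^2 + 3*t + 2) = (t + 1)*(t + 4)*(t + 2)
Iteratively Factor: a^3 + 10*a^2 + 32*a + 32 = (a + 2)*(a^2 + 8*a + 16) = (a + 2)*(a + 4)*(a + 4)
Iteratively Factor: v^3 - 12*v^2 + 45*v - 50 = (v - 2)*(v^2 - 10*v + 25) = (v - 5)*(v - 2)*(v - 5)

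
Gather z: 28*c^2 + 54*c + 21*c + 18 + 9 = 28*c^2 + 75*c + 27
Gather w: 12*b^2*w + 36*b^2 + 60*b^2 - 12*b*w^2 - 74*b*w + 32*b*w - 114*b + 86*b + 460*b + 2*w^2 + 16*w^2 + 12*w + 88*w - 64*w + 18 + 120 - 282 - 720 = 96*b^2 + 432*b + w^2*(18 - 12*b) + w*(12*b^2 - 42*b + 36) - 864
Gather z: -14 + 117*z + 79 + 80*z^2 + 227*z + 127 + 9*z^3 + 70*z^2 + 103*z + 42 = 9*z^3 + 150*z^2 + 447*z + 234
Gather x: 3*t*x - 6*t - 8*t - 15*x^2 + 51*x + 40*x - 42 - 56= -14*t - 15*x^2 + x*(3*t + 91) - 98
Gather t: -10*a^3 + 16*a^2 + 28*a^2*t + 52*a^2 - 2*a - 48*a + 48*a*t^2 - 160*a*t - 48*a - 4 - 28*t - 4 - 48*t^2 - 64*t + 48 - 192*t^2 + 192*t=-10*a^3 + 68*a^2 - 98*a + t^2*(48*a - 240) + t*(28*a^2 - 160*a + 100) + 40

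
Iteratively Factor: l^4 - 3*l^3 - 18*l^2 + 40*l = (l + 4)*(l^3 - 7*l^2 + 10*l) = (l - 2)*(l + 4)*(l^2 - 5*l) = (l - 5)*(l - 2)*(l + 4)*(l)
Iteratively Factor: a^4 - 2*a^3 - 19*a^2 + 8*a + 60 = (a - 5)*(a^3 + 3*a^2 - 4*a - 12) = (a - 5)*(a + 2)*(a^2 + a - 6) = (a - 5)*(a - 2)*(a + 2)*(a + 3)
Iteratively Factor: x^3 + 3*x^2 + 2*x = (x)*(x^2 + 3*x + 2) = x*(x + 1)*(x + 2)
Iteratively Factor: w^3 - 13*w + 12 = (w - 3)*(w^2 + 3*w - 4) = (w - 3)*(w - 1)*(w + 4)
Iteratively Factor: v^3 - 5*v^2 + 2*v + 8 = (v - 2)*(v^2 - 3*v - 4) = (v - 4)*(v - 2)*(v + 1)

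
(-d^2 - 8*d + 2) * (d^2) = -d^4 - 8*d^3 + 2*d^2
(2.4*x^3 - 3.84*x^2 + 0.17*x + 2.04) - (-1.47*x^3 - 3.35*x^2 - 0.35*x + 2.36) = 3.87*x^3 - 0.49*x^2 + 0.52*x - 0.32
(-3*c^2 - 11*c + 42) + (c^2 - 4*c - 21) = -2*c^2 - 15*c + 21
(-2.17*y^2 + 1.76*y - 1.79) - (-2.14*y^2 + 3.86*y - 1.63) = -0.0299999999999998*y^2 - 2.1*y - 0.16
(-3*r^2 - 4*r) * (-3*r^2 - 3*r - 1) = 9*r^4 + 21*r^3 + 15*r^2 + 4*r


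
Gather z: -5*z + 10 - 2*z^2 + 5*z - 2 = 8 - 2*z^2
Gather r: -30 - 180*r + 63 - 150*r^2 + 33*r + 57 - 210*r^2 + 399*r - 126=-360*r^2 + 252*r - 36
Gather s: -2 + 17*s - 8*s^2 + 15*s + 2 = -8*s^2 + 32*s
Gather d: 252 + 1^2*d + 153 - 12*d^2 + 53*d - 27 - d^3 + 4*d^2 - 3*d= -d^3 - 8*d^2 + 51*d + 378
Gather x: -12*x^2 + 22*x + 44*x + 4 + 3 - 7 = -12*x^2 + 66*x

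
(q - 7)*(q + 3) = q^2 - 4*q - 21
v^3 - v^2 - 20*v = v*(v - 5)*(v + 4)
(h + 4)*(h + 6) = h^2 + 10*h + 24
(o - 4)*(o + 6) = o^2 + 2*o - 24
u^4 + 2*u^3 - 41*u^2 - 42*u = u*(u - 6)*(u + 1)*(u + 7)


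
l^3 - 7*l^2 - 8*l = l*(l - 8)*(l + 1)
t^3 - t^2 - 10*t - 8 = (t - 4)*(t + 1)*(t + 2)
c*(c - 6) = c^2 - 6*c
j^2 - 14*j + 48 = (j - 8)*(j - 6)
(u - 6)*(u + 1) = u^2 - 5*u - 6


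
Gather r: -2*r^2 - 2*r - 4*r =-2*r^2 - 6*r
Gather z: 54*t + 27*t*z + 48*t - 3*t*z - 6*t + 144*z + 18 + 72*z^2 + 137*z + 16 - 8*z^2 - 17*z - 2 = 96*t + 64*z^2 + z*(24*t + 264) + 32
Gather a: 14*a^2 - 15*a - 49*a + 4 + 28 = 14*a^2 - 64*a + 32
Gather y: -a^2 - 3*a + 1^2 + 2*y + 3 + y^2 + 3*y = -a^2 - 3*a + y^2 + 5*y + 4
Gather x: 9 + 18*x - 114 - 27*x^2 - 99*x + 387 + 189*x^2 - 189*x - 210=162*x^2 - 270*x + 72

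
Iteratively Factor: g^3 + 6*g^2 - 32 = (g - 2)*(g^2 + 8*g + 16) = (g - 2)*(g + 4)*(g + 4)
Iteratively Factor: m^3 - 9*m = (m + 3)*(m^2 - 3*m) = (m - 3)*(m + 3)*(m)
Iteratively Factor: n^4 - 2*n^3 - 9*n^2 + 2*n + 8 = (n - 4)*(n^3 + 2*n^2 - n - 2) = (n - 4)*(n + 1)*(n^2 + n - 2) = (n - 4)*(n + 1)*(n + 2)*(n - 1)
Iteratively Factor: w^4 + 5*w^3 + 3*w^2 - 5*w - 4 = (w + 1)*(w^3 + 4*w^2 - w - 4) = (w + 1)*(w + 4)*(w^2 - 1) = (w - 1)*(w + 1)*(w + 4)*(w + 1)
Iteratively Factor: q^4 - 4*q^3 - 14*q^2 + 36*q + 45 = (q + 1)*(q^3 - 5*q^2 - 9*q + 45) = (q + 1)*(q + 3)*(q^2 - 8*q + 15) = (q - 5)*(q + 1)*(q + 3)*(q - 3)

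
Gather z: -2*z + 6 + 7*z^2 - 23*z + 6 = 7*z^2 - 25*z + 12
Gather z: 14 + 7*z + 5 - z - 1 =6*z + 18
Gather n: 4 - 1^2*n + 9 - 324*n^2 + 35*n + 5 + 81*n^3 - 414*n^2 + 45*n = 81*n^3 - 738*n^2 + 79*n + 18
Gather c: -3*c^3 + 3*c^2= -3*c^3 + 3*c^2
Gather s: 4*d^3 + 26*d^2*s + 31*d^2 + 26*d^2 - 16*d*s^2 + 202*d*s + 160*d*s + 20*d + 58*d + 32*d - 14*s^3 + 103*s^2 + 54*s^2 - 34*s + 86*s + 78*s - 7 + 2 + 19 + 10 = 4*d^3 + 57*d^2 + 110*d - 14*s^3 + s^2*(157 - 16*d) + s*(26*d^2 + 362*d + 130) + 24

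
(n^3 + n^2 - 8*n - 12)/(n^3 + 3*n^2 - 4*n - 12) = (n^2 - n - 6)/(n^2 + n - 6)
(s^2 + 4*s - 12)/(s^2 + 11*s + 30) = (s - 2)/(s + 5)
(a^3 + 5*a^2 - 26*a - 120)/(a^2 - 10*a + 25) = (a^2 + 10*a + 24)/(a - 5)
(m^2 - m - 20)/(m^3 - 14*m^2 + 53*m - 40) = (m + 4)/(m^2 - 9*m + 8)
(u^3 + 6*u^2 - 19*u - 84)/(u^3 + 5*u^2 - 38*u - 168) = (u^2 - u - 12)/(u^2 - 2*u - 24)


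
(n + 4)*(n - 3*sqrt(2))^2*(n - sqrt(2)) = n^4 - 7*sqrt(2)*n^3 + 4*n^3 - 28*sqrt(2)*n^2 + 30*n^2 - 18*sqrt(2)*n + 120*n - 72*sqrt(2)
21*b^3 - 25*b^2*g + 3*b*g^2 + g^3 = (-3*b + g)*(-b + g)*(7*b + g)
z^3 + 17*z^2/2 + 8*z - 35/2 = (z - 1)*(z + 5/2)*(z + 7)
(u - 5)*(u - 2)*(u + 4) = u^3 - 3*u^2 - 18*u + 40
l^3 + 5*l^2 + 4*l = l*(l + 1)*(l + 4)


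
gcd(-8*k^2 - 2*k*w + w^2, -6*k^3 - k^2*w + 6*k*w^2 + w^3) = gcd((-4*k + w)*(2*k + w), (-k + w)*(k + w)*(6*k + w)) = 1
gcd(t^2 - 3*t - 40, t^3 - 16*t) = 1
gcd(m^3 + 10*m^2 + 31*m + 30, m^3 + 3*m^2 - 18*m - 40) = m^2 + 7*m + 10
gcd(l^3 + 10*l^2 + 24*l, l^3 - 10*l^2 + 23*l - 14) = 1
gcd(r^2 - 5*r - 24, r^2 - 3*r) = 1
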